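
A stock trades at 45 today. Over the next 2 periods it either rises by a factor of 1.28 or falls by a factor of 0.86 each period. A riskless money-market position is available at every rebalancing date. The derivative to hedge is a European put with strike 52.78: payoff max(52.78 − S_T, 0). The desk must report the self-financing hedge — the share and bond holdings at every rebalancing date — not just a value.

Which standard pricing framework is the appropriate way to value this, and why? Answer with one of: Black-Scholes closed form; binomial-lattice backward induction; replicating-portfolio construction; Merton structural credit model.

framework: replicating-portfolio construction

Key observation: the deliverable is the dynamic trading strategy on the 2-step tree (spot 45, moves 1.28 and 0.86), so the valuation must go through the node-by-node replicating-portfolio solve.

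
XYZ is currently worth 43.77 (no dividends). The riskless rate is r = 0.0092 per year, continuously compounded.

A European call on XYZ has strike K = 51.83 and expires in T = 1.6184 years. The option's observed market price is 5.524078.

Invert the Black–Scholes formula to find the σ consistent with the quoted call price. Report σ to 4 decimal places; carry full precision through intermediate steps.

sigma = 0.3650

At σ = 0.3650 the Black–Scholes value reproduces the quote:
σ√T = 0.365·√1.6184 = 0.464340
d₁ = (ln(S/K) + (r+σ²/2)T) / (σ√T) = (ln(43.77/51.83) + (0.0092+0.365²/2)·1.6184) / 0.464340 = (-0.169020 + 0.122695) / 0.464340 = -0.099766
d₂ = d₁ − σ√T = -0.099766 − 0.464340 = -0.564106
e^{−rT} = 0.985221
N(d₁) = 0.460265,  N(d₂) = 0.286341
V = S·N(d₁) − K·e^{−rT}·N(d₂) = 20.145793 − 14.621716 = 5.524078 (the observed quote) — the price is monotone increasing in volatility, hence this σ is the only solution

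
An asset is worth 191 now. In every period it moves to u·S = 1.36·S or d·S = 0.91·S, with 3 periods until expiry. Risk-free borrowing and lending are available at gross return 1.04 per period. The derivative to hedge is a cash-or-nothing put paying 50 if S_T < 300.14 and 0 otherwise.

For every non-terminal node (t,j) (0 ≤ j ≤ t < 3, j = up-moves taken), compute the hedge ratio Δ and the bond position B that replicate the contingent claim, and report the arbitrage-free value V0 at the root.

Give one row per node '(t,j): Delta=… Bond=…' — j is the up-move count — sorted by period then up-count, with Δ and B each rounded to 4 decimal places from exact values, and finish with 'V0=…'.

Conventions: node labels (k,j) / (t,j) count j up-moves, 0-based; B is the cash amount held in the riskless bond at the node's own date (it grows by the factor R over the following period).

(0,0): Delta=-0.2210 Bond=77.6717
(1,0): Delta=-0.1776 Bond=73.2340
(1,1): Delta=-0.2925 Bond=99.3498
(2,0): Delta=0.0000 Bond=48.0769
(2,1): Delta=-0.4700 Bond=145.2991
(2,2): Delta=0.0000 Bond=0.0000
V0=35.4642

Arbitrage-free pricing uses the up-move probability p* = (R−d)/(u−d) = 0.2889, discounting each step at R = 1.04.
Expiry values: V(3,0)=50.0000, V(3,1)=50.0000, V(3,2)=0.0000, V(3,3)=0.0000
  t=2,j=0: stock 158.1671 → up 215.1073 (V=50.0000), down 143.9321 (V=50.0000). Price 48.0769; hedge Δ=0.0000, bond B=48.0769.
  t=2,j=1: stock 236.3816 → up 321.4790 (V=0.0000), down 215.1073 (V=50.0000). Price 34.1880; hedge Δ=-0.4700, bond B=145.2991.
  t=2,j=2: stock 353.2736 → up 480.4521 (V=0.0000), down 321.4790 (V=0.0000). Price 0.0000; hedge Δ=0.0000, bond B=0.0000.
  t=1,j=0: stock 173.8100 → up 236.3816 (V=34.1880), down 158.1671 (V=48.0769). Price 42.3698; hedge Δ=-0.1776, bond B=73.2340.
  t=1,j=1: stock 259.7600 → up 353.2736 (V=0.0000), down 236.3816 (V=34.1880). Price 23.3764; hedge Δ=-0.2925, bond B=99.3498.
  t=0,j=0: stock 191.0000 → up 259.7600 (V=23.3764), down 173.8100 (V=42.3698). Price 35.4642; hedge Δ=-0.2210, bond B=77.6717.
Sanity check at the root: Δ(0,0)·S0 + B(0,0) reproduces V0 = 35.4642.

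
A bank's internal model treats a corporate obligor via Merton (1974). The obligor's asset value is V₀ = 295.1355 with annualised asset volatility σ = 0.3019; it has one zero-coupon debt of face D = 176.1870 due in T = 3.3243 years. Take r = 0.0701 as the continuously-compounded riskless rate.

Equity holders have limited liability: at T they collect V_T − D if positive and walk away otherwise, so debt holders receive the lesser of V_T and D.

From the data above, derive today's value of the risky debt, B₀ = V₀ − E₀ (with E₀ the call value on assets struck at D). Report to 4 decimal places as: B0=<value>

With assets at 295.1355 and a single debt payment of 176.1870 at 3.3243 years:
d₁ = [ln(V₀/D) + (r + σ²/2)T] / (σ√T)
   = [ln(295.1355/176.1870) + (0.0701 + 0.5·0.3019²)·3.3243] / (0.3019·√3.3243)
   = [0.515889 + 0.384528] / 0.550444 = 1.635800
d₂ = d₁ − σ√T = 1.635800 − 0.550444 = 1.085356
N(d₁) = 0.949059,  N(d₂) = 0.861118,  e^(−rT) = 0.792127
E₀ = V₀·N(d₁) − D·e^(−rT)·N(d₂)
   = 295.1355·0.949059 − 176.1870·0.792127·0.861118 = 159.921310
B₀ = V₀ − E₀ = 295.1355 − 159.921310 = 135.214190

B0=135.2142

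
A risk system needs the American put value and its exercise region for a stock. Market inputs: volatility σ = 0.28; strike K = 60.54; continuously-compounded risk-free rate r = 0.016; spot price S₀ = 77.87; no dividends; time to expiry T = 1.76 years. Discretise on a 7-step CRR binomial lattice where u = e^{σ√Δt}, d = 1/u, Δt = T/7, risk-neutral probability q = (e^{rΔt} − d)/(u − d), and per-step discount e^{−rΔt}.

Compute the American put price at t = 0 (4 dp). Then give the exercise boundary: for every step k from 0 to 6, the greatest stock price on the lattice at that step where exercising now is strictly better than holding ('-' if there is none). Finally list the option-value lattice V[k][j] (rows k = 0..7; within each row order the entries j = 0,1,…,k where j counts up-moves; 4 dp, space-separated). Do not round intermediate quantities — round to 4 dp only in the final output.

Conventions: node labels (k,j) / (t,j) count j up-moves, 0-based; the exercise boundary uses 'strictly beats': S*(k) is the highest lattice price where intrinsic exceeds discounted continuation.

price = 3.4788
boundary = - - - - - 38.5919 44.4090
tree:
3.4788
5.3725 1.4506
8.0846 2.4709 0.3541
11.7815 4.1358 0.6828 0.0000
16.4920 6.7625 1.3166 0.0000 0.0000
21.9481 10.7025 2.5385 0.0000 0.0000 0.0000
27.0032 16.1310 4.8945 0.0000 0.0000 0.0000 0.0000
31.3961 21.9481 9.4370 0.0000 0.0000 0.0000 0.0000 0.0000

Δt=0.25143, u=1.15073, d=0.86901, q=0.47927, disc=e^(-rΔt)=0.99599
k=7 terminal: V=max(K-S,0) → 31.3961 21.9481 9.4370 0.0000 0.0000 0.0000 0.0000 0.0000
k=6: j=0 S=33.5368 intr=27.0032 cont=26.7601 V=27.0032[EX]; j=1 S=44.4090 intr=16.1310 cont=15.8879 V=16.1310[EX]; j=2 S=58.8059 intr=1.7341 cont=4.8945 V=4.8945[hold]; j=3 S=77.8700 intr=0.0000 cont=0.0000 V=0.0000[hold]; j=4 S=103.1145 intr=0.0000 cont=0.0000 V=0.0000[hold]; j=5 S=136.5429 intr=0.0000 cont=0.0000 V=0.0000[hold]; j=6 S=180.8083 intr=0.0000 cont=0.0000 V=0.0000[hold]  S*(6)=44.4090
k=5: j=0 S=38.5919 intr=21.9481 cont=21.7050 V=21.9481[EX]; j=1 S=51.1030 intr=9.4370 cont=10.7025 V=10.7025[hold]; j=2 S=67.6699 intr=0.0000 cont=2.5385 V=2.5385[hold]; j=3 S=89.6076 intr=0.0000 cont=0.0000 V=0.0000[hold]; j=4 S=118.6572 intr=0.0000 cont=0.0000 V=0.0000[hold]; j=5 S=157.1244 intr=0.0000 cont=0.0000 V=0.0000[hold]  S*(5)=38.5919
k=4: j=0 S=44.4090 intr=16.1310 cont=16.4920 V=16.4920[hold]; j=1 S=58.8059 intr=1.7341 cont=6.7625 V=6.7625[hold]; j=2 S=77.8700 intr=0.0000 cont=1.3166 V=1.3166[hold]; j=3 S=103.1145 intr=0.0000 cont=0.0000 V=0.0000[hold]; j=4 S=136.5429 intr=0.0000 cont=0.0000 V=0.0000[hold]  S*(4)=-
k=3: j=0 S=51.1030 intr=9.4370 cont=11.7815 V=11.7815[hold]; j=1 S=67.6699 intr=0.0000 cont=4.1358 V=4.1358[hold]; j=2 S=89.6076 intr=0.0000 cont=0.6828 V=0.6828[hold]; j=3 S=118.6572 intr=0.0000 cont=0.0000 V=0.0000[hold]  S*(3)=-
k=2: j=0 S=58.8059 intr=1.7341 cont=8.0846 V=8.0846[hold]; j=1 S=77.8700 intr=0.0000 cont=2.4709 V=2.4709[hold]; j=2 S=103.1145 intr=0.0000 cont=0.3541 V=0.3541[hold]  S*(2)=-
k=1: j=0 S=67.6699 intr=0.0000 cont=5.3725 V=5.3725[hold]; j=1 S=89.6076 intr=0.0000 cont=1.4506 V=1.4506[hold]  S*(1)=-
k=0: j=0 S=77.8700 intr=0.0000 cont=3.4788 V=3.4788[hold]  S*(0)=-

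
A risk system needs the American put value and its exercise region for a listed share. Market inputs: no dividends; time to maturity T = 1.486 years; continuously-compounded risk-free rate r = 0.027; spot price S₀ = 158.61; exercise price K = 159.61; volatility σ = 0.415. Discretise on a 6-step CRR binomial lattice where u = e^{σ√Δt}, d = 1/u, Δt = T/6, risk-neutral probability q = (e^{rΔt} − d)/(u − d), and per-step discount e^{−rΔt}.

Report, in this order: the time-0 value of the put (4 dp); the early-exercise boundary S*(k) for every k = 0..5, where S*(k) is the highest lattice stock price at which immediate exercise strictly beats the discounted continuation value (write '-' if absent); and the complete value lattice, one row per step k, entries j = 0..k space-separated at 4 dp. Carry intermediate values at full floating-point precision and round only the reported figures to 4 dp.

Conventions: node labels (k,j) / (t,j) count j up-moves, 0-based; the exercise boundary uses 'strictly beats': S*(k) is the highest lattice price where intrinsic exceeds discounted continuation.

Δt=0.24767, u=1.22940, d=0.81340, q=0.46468, disc=e^(-rΔt)=0.99334
k=6 terminal: V=max(K-S,0) → 113.6730 90.1792 54.6699 1.0000 0.0000 0.0000 0.0000
k=5: j=0 S=56.4752 intr=103.1348 cont=102.0711 V=103.1348[EX]; j=1 S=85.3585 intr=74.2515 cont=73.1877 V=74.2515[EX]; j=2 S=129.0137 intr=30.5963 cont=29.5325 V=30.5963[EX]; j=3 S=194.9957 intr=0.0000 cont=0.5318 V=0.5318[hold]; j=4 S=294.7232 intr=0.0000 cont=0.0000 V=0.0000[hold]; j=5 S=445.4546 intr=0.0000 cont=0.0000 V=0.0000[hold]  S*(5)=129.0137
k=4: j=0 S=69.4308 intr=90.1792 cont=89.1154 V=90.1792[EX]; j=1 S=104.9401 intr=54.6699 cont=53.6062 V=54.6699[EX]; j=2 S=158.6100 intr=1.0000 cont=16.5151 V=16.5151[hold]; j=3 S=239.7285 intr=0.0000 cont=0.2828 V=0.2828[hold]; j=4 S=362.3338 intr=0.0000 cont=0.0000 V=0.0000[hold]  S*(4)=104.9401
k=3: j=0 S=85.3585 intr=74.2515 cont=73.1877 V=74.2515[EX]; j=1 S=129.0137 intr=30.5963 cont=36.6940 V=36.6940[hold]; j=2 S=194.9957 intr=0.0000 cont=8.9125 V=8.9125[hold]; j=3 S=294.7232 intr=0.0000 cont=0.1504 V=0.1504[hold]  S*(3)=85.3585
k=2: j=0 S=104.9401 intr=54.6699 cont=56.4208 V=56.4208[hold]; j=1 S=158.6100 intr=1.0000 cont=23.6260 V=23.6260[hold]; j=2 S=239.7285 intr=0.0000 cont=4.8086 V=4.8086[hold]  S*(2)=-
k=1: j=0 S=129.0137 intr=30.5963 cont=40.9073 V=40.9073[hold]; j=1 S=194.9957 intr=0.0000 cont=14.7828 V=14.7828[hold]  S*(1)=-
k=0: j=0 S=158.6100 intr=1.0000 cont=28.5761 V=28.5761[hold]  S*(0)=-

price = 28.5761
boundary = - - - 85.3585 104.9401 129.0137
tree:
28.5761
40.9073 14.7828
56.4208 23.6260 4.8086
74.2515 36.6940 8.9125 0.1504
90.1792 54.6699 16.5151 0.2828 0.0000
103.1348 74.2515 30.5963 0.5318 0.0000 0.0000
113.6730 90.1792 54.6699 1.0000 0.0000 0.0000 0.0000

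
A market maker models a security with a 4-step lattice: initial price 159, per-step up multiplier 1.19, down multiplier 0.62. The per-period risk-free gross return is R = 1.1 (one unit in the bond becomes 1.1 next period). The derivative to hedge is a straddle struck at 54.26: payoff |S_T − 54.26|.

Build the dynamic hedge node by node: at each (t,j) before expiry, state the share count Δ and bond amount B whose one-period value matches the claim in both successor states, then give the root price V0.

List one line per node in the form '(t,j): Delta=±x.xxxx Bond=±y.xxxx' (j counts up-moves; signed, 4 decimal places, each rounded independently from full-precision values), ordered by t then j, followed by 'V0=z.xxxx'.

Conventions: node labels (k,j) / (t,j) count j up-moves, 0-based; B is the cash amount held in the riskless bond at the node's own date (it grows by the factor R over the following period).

Since d<R<u, set p* = (R−d)/(u−d) = 0.8421; price each node as the discounted p*-expectation of its children.
Expiry values: V(4,0)=30.7656, V(4,1)=9.1660, V(4,2)=32.2915, V(4,3)=111.8630, V(4,4)=264.5889
  t=3,j=0: stock 37.8942 → up 45.0940 (V=9.1660), down 23.4944 (V=30.7656). Price 11.4331; hedge Δ=-1.0000, bond B=49.3273.
  t=3,j=1: stock 72.7323 → up 86.5515 (V=32.2915), down 45.0940 (V=9.1660). Price 26.0364; hedge Δ=0.5578, bond B=-14.5346.
  t=3,j=2: stock 139.5991 → up 166.1230 (V=111.8630), down 86.5515 (V=32.2915). Price 90.2719; hedge Δ=1.0000, bond B=-49.3273.
  t=3,j=3: stock 267.9403 → up 318.8489 (V=264.5889), down 166.1230 (V=111.8630). Price 218.6130; hedge Δ=1.0000, bond B=-49.3273.
  t=2,j=0: stock 61.1196 → up 72.7323 (V=26.0364), down 37.8942 (V=11.4331). Price 21.5733; hedge Δ=0.4192, bond B=-4.0465.
  t=2,j=1: stock 117.3102 → up 139.5991 (V=90.2719), down 72.7323 (V=26.0364). Price 72.8449; hedge Δ=0.9606, bond B=-39.8488.
  t=2,j=2: stock 225.1599 → up 267.9403 (V=218.6130), down 139.5991 (V=90.2719). Price 180.3169; hedge Δ=1.0000, bond B=-44.8430.
  t=1,j=0: stock 98.5800 → up 117.3102 (V=72.8449), down 61.1196 (V=21.5733). Price 58.8631; hedge Δ=0.9125, bond B=-31.0871.
  t=1,j=1: stock 189.2100 → up 225.1599 (V=180.3169), down 117.3102 (V=72.8449). Price 148.4979; hedge Δ=0.9965, bond B=-40.0495.
  t=0,j=0: stock 159.0000 → up 189.2100 (V=148.4979), down 98.5800 (V=58.8631). Price 122.1318; hedge Δ=0.9890, bond B=-35.1222.
Sanity check at the root: Δ(0,0)·S0 + B(0,0) reproduces V0 = 122.1318.

(0,0): Delta=0.9890 Bond=-35.1222
(1,0): Delta=0.9125 Bond=-31.0871
(1,1): Delta=0.9965 Bond=-40.0495
(2,0): Delta=0.4192 Bond=-4.0465
(2,1): Delta=0.9606 Bond=-39.8488
(2,2): Delta=1.0000 Bond=-44.8430
(3,0): Delta=-1.0000 Bond=49.3273
(3,1): Delta=0.5578 Bond=-14.5346
(3,2): Delta=1.0000 Bond=-49.3273
(3,3): Delta=1.0000 Bond=-49.3273
V0=122.1318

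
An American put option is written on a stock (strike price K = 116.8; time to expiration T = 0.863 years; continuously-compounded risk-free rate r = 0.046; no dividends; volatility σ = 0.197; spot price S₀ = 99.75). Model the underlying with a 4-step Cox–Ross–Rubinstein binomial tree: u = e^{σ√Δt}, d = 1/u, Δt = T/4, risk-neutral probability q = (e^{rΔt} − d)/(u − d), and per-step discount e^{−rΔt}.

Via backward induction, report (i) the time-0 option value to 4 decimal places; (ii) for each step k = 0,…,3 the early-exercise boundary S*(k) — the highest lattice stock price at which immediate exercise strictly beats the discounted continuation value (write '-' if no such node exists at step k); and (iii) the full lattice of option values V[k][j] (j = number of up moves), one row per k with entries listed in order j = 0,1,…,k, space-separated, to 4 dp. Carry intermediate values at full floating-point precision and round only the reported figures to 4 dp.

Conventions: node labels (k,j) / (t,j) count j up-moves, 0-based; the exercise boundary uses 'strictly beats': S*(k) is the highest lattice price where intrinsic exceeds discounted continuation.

Δt=0.21575, u=1.09582, d=0.91256, q=0.53156, disc=e^(-rΔt)=0.99012
k=4 terminal: V=max(K-S,0) → 47.6243 33.7321 17.0500 0.0000 0.0000
k=3: j=0 S=75.8042 intr=40.9958 cont=39.8423 V=40.9958[EX]; j=1 S=91.0276 intr=25.7724 cont=24.6190 V=25.7724[EX]; j=2 S=109.3082 intr=7.4918 cont=7.9080 V=7.9080[hold]; j=3 S=131.2600 intr=0.0000 cont=0.0000 V=0.0000[hold]  S*(3)=91.0276
k=2: j=0 S=83.0679 intr=33.7321 cont=32.5786 V=33.7321[EX]; j=1 S=99.7500 intr=17.0500 cont=16.1156 V=17.0500[EX]; j=2 S=119.7823 intr=0.0000 cont=3.6678 V=3.6678[hold]  S*(2)=99.7500
k=1: j=0 S=91.0276 intr=25.7724 cont=24.6190 V=25.7724[EX]; j=1 S=109.3082 intr=7.4918 cont=9.8384 V=9.8384[hold]  S*(1)=91.0276
k=0: j=0 S=99.7500 intr=17.0500 cont=17.1316 V=17.1316[hold]  S*(0)=-

price = 17.1316
boundary = - 91.0276 99.7500 91.0276
tree:
17.1316
25.7724 9.8384
33.7321 17.0500 3.6678
40.9958 25.7724 7.9080 0.0000
47.6243 33.7321 17.0500 0.0000 0.0000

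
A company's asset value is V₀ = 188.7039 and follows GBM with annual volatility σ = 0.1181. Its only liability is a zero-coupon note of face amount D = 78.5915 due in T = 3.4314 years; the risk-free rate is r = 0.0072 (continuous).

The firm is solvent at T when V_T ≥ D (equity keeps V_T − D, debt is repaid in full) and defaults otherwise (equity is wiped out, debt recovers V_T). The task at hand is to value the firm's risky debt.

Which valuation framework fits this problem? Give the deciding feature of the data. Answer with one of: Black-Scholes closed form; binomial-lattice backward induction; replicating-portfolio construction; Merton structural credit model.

framework: Merton structural credit model

Key observation: a levered firm with one bullet debt due at 3.4314 years is the canonical structural-credit setup: equity is a call on the firm's assets struck at the face value.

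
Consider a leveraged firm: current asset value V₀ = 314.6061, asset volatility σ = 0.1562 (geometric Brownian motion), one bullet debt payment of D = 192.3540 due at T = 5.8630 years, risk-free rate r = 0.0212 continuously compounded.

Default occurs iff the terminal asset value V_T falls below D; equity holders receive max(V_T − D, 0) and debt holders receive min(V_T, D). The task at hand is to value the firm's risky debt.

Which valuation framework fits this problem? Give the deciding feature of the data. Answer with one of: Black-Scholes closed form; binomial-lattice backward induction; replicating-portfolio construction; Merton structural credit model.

Key observation: with the firm-asset dynamics (V₀ = 314.6061) and a single zero-coupon liability of face 192.3540 given, debt value, spread, and default probability all derive from the option view of the balance sheet.

framework: Merton structural credit model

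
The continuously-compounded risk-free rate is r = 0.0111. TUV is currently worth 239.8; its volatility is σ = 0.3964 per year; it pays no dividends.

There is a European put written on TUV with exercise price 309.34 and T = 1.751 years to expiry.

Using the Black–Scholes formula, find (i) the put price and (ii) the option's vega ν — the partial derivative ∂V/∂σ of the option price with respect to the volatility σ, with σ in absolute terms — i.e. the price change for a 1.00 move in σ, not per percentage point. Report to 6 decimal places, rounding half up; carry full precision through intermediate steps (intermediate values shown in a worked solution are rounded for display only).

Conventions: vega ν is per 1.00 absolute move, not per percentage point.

price = 93.380089
ν = 124.417012

σ√T = 0.3964·√1.751 = 0.524538
d₁ = (ln(S/K) + (r+σ²/2)T) / (σ√T) = (ln(239.8/309.34) + (0.0111+0.3964²/2)·1.751) / 0.524538 = (-0.254636 + 0.157006) / 0.524538 = -0.186125
d₂ = d₁ − σ√T = -0.186125 − 0.524538 = -0.710663
e^{−rT} = 0.980752
N(−d₁) = 0.573827,  N(−d₂) = 0.761353
Put price V = K·e^{−rT}·N(−d₂) − S·N(−d₁) = 230.983744 − 137.603656 = 93.380089
φ(d₁) = (1/√(2π))·e^{−d₁²/2} = 0.392092
ν = S·φ(d₁)·√T = 124.417012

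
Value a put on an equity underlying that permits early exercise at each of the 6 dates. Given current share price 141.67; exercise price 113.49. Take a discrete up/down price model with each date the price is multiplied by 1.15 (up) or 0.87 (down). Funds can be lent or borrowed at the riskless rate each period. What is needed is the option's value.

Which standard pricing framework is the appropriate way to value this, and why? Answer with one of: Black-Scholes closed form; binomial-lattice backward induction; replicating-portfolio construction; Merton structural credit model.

framework: binomial-lattice backward induction

Key observation: with exercise allowed before expiry on a discrete up/down model (6 steps from spot 141.67), the strike-113.49 put's value must be rolled back through the tree testing early exercise at each node.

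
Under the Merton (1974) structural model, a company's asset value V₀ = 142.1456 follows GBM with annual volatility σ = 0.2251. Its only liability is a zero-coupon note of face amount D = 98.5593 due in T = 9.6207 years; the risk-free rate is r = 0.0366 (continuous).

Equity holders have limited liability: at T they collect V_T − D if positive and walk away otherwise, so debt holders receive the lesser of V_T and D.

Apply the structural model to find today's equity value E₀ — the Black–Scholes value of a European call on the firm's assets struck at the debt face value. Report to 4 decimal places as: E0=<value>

Apply the equity-as-call identities (strike 98.5593, horizon 9.6207 years):
d₁ = [ln(V₀/D) + (r + σ²/2)T] / (σ√T)
   = [ln(142.1456/98.5593) + (0.0366 + 0.5·0.2251²)·9.6207] / (0.2251·√9.6207)
   = [0.366193 + 0.595858] / 0.698198 = 1.377906
d₂ = d₁ − σ√T = 1.377906 − 0.698198 = 0.679707
N(d₁) = 0.915884,  N(d₂) = 0.751655,  e^(−rT) = 0.703197
E₀ = V₀·N(d₁) − D·e^(−rT)·N(d₂)
   = 142.1456·0.915884 − 98.5593·0.703197·0.751655 = 78.094159

E0=78.0942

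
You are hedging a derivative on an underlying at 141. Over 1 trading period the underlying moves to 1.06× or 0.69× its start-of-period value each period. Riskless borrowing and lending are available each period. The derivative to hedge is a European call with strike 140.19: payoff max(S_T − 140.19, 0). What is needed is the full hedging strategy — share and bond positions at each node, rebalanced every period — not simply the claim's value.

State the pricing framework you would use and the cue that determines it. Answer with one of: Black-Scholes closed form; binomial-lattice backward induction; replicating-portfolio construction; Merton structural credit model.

framework: replicating-portfolio construction

Key observation: the mandate to exhibit the hedge at every date and state singles out the replicating-portfolio construction on the 1-period tree with factors 1.06 and 0.69 from 141.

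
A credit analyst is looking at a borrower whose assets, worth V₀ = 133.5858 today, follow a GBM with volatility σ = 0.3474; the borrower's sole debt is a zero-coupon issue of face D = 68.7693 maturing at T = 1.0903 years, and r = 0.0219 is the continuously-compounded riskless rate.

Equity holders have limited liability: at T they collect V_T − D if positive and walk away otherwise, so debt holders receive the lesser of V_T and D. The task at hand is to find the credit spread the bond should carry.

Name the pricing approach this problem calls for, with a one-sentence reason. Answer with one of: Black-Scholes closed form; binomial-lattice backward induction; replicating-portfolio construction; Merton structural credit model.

Key observation: with the firm-asset dynamics (V₀ = 133.5858) and a single zero-coupon liability of face 68.7693 given, debt value, spread, and default probability all derive from the option view of the balance sheet.

framework: Merton structural credit model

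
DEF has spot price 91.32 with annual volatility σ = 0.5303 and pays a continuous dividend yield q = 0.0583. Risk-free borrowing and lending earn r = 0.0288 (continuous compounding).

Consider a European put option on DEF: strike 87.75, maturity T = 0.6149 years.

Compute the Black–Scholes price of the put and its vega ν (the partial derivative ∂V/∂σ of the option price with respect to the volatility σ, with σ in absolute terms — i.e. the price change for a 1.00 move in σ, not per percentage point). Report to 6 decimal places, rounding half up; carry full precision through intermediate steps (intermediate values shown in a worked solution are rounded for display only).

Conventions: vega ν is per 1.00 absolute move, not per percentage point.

σ√T = 0.5303·√0.6149 = 0.415838
d₁ = (ln(S/K) + (r−q+σ²/2)T) / (σ√T) = (ln(91.32/87.75) + (0.0288−0.0583+0.5303²/2)·0.6149) / 0.415838 = (0.039878 + 0.068321) / 0.415838 = 0.260195
d₂ = d₁ − σ√T = 0.260195 − 0.415838 = -0.155643
e^{−rT} = 0.982447
e^{−qT} = 0.964786
N(−d₁) = 0.397357,  N(−d₂) = 0.561843
Put price V = K·e^{−rT}·N(−d₂) − S·e^{−qT}·N(−d₁) = 48.436289 − 35.008824 = 13.427465
φ(d₁) = (1/√(2π))·e^{−d₁²/2} = 0.385664
ν = S·e^{−qT}·φ(d₁)·√T = 26.644535

price = 13.427465
ν = 26.644535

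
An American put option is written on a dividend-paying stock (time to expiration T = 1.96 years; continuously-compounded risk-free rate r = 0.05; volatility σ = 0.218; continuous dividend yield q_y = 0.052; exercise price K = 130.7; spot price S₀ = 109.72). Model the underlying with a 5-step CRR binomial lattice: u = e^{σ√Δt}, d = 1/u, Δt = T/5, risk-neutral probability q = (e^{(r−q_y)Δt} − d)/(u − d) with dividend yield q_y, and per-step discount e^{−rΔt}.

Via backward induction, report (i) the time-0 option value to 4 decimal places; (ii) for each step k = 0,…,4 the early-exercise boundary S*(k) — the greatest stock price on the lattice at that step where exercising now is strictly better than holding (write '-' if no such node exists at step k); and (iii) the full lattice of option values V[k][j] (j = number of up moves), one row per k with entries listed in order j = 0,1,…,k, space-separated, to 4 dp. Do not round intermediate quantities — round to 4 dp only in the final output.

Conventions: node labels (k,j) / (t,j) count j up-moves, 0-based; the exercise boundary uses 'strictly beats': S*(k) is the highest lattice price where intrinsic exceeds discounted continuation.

price = 25.9978
boundary = - - 83.5088 95.7214 109.7200
tree:
25.9978
35.7301 15.8244
47.1912 23.9681 7.0581
57.8456 34.9786 12.2258 1.3678
67.1407 47.1912 20.9800 2.5979 0.0000
75.2499 57.8456 34.9786 4.9342 0.0000 0.0000

Δt=0.39200  u=1.14624  d=0.87242  q=0.46307  discount=0.98059
step 5 (expiry): payoffs max(K−S,0) = 75.2499 57.8456 34.9786 4.9342 0.0000 0.0000
step 4: (k=4,j=0): S=63.5593, K−S=67.1407, hold=65.8864 ⇒ V=67.1407 exercise | (k=4,j=1): S=83.5088, K−S=47.1912, hold=46.3394 ⇒ V=47.1912 exercise | (k=4,j=2): S=109.7200, K−S=20.9800, hold=20.6571 ⇒ V=20.9800 exercise | (k=4,j=3): S=144.1581, K−S=0.0000, hold=2.5979 ⇒ V=2.5979 continue | (k=4,j=4): S=189.4055, K−S=0.0000, hold=0.0000 ⇒ V=0.0000 continue  boundary S*=109.7200
step 3: (k=3,j=0): S=72.8544, K−S=57.8456, hold=56.7789 ⇒ V=57.8456 exercise | (k=3,j=1): S=95.7214, K−S=34.9786, hold=34.3732 ⇒ V=34.9786 exercise | (k=3,j=2): S=125.7658, K−S=4.9342, hold=12.2258 ⇒ V=12.2258 continue | (k=3,j=3): S=165.2402, K−S=0.0000, hold=1.3678 ⇒ V=1.3678 continue  boundary S*=95.7214
step 2: (k=2,j=0): S=83.5088, K−S=47.1912, hold=46.3394 ⇒ V=47.1912 exercise | (k=2,j=1): S=109.7200, K−S=20.9800, hold=23.9681 ⇒ V=23.9681 continue | (k=2,j=2): S=144.1581, K−S=0.0000, hold=7.0581 ⇒ V=7.0581 continue  boundary S*=83.5088
step 1: (k=1,j=0): S=95.7214, K−S=34.9786, hold=35.7301 ⇒ V=35.7301 continue | (k=1,j=1): S=125.7658, K−S=4.9342, hold=15.8244 ⇒ V=15.8244 continue  boundary S*=-
step 0: (k=0,j=0): S=109.7200, K−S=20.9800, hold=25.9978 ⇒ V=25.9978 continue  boundary S*=-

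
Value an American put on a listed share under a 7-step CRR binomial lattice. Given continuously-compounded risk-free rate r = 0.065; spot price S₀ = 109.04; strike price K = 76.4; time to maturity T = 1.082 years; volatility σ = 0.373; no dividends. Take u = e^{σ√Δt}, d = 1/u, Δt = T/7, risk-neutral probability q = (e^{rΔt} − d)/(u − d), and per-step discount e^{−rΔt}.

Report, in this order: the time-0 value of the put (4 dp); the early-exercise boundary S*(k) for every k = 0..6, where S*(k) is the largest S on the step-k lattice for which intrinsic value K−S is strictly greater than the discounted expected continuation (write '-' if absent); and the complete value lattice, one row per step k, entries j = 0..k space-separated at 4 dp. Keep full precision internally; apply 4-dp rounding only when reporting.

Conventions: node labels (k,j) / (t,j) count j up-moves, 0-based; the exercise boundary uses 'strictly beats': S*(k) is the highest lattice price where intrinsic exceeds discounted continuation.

params: Δt=0.15457 u=1.15795 d=0.86360 q=0.49771 e^(-rΔt)=0.99000
t_7 payoffs: 37.3366 24.0224 6.1701 0.0000 0.0000 0.0000 0.0000 0.0000
t_6: node(6,0) S=45.2332 payoff=31.1668 vs cont=30.4030 → 31.1668 [stop]  node(6,1) S=60.6504 payoff=15.7496 vs cont=14.9858 → 15.7496 [stop]  node(6,2) S=81.3223 payoff=0.0000 vs cont=3.0682 → 3.0682 [wait]  node(6,3) S=109.0400 payoff=0.0000 vs cont=0.0000 → 0.0000 [wait]  node(6,4) S=146.2049 payoff=0.0000 vs cont=0.0000 → 0.0000 [wait]  node(6,5) S=196.0369 payoff=0.0000 vs cont=0.0000 → 0.0000 [wait]  node(6,6) S=262.8536 payoff=0.0000 vs cont=0.0000 → 0.0000 [wait]  ⇒ S*(6)=60.6504
t_5: node(5,0) S=52.3776 payoff=24.0224 vs cont=23.2586 → 24.0224 [stop]  node(5,1) S=70.2299 payoff=6.1701 vs cont=9.3436 → 9.3436 [wait]  node(5,2) S=94.1668 payoff=0.0000 vs cont=1.5257 → 1.5257 [wait]  node(5,3) S=126.2623 payoff=0.0000 vs cont=0.0000 → 0.0000 [wait]  node(5,4) S=169.2973 payoff=0.0000 vs cont=0.0000 → 0.0000 [wait]  node(5,5) S=227.0000 payoff=0.0000 vs cont=0.0000 → 0.0000 [wait]  ⇒ S*(5)=52.3776
t_4: node(4,0) S=60.6504 payoff=15.7496 vs cont=16.5495 → 16.5495 [wait]  node(4,1) S=81.3223 payoff=0.0000 vs cont=5.3981 → 5.3981 [wait]  node(4,2) S=109.0400 payoff=0.0000 vs cont=0.7587 → 0.7587 [wait]  node(4,3) S=146.2049 payoff=0.0000 vs cont=0.0000 → 0.0000 [wait]  node(4,4) S=196.0369 payoff=0.0000 vs cont=0.0000 → 0.0000 [wait]  ⇒ S*(4)=-
t_3: node(3,0) S=70.2299 payoff=6.1701 vs cont=10.8894 → 10.8894 [wait]  node(3,1) S=94.1668 payoff=0.0000 vs cont=3.0581 → 3.0581 [wait]  node(3,2) S=126.2623 payoff=0.0000 vs cont=0.3773 → 0.3773 [wait]  node(3,3) S=169.2973 payoff=0.0000 vs cont=0.0000 → 0.0000 [wait]  ⇒ S*(3)=-
t_2: node(2,0) S=81.3223 payoff=0.0000 vs cont=6.9218 → 6.9218 [wait]  node(2,1) S=109.0400 payoff=0.0000 vs cont=1.7066 → 1.7066 [wait]  node(2,2) S=146.2049 payoff=0.0000 vs cont=0.1876 → 0.1876 [wait]  ⇒ S*(2)=-
t_1: node(1,0) S=94.1668 payoff=0.0000 vs cont=4.2829 → 4.2829 [wait]  node(1,1) S=126.2623 payoff=0.0000 vs cont=0.9411 → 0.9411 [wait]  ⇒ S*(1)=-
t_0: node(0,0) S=109.0400 payoff=0.0000 vs cont=2.5935 → 2.5935 [wait]  ⇒ S*(0)=-

price = 2.5935
boundary = - - - - - 52.3776 60.6504
tree:
2.5935
4.2829 0.9411
6.9218 1.7066 0.1876
10.8894 3.0581 0.3773 0.0000
16.5495 5.3981 0.7587 0.0000 0.0000
24.0224 9.3436 1.5257 0.0000 0.0000 0.0000
31.1668 15.7496 3.0682 0.0000 0.0000 0.0000 0.0000
37.3366 24.0224 6.1701 0.0000 0.0000 0.0000 0.0000 0.0000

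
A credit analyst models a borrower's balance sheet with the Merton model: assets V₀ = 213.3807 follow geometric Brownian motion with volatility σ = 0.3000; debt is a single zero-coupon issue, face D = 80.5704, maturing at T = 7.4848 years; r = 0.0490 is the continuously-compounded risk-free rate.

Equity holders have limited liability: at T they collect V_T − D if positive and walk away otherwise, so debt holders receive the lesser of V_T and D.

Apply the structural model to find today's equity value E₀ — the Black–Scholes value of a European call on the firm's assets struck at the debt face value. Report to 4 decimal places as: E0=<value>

E0=159.3539

With assets at 213.3807 and a single debt payment of 80.5704 at 7.4848 years:
d₁ = [ln(V₀/D) + (r + σ²/2)T] / (σ√T)
   = [ln(213.3807/80.5704) + (0.0490 + 0.5·0.3000²)·7.4848] / (0.3000·√7.4848)
   = [0.973947 + 0.703571] / 0.820751 = 2.043882
d₂ = d₁ − σ√T = 2.043882 − 0.820751 = 1.223131
N(d₁) = 0.979517,  N(d₂) = 0.889360,  e^(−rT) = 0.692979
E₀ = V₀·N(d₁) − D·e^(−rT)·N(d₂)
   = 213.3807·0.979517 − 80.5704·0.692979·0.889360 = 159.353927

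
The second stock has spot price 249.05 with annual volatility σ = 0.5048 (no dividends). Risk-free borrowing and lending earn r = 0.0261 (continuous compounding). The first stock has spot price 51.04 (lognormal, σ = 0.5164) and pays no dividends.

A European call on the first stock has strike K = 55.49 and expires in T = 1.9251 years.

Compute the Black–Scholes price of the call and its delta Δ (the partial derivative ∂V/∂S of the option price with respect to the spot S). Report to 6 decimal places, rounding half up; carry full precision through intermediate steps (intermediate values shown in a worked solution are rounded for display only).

price = 13.674969
Δ = 0.622367

σ√T = 0.5164·√1.9251 = 0.716495
d₁ = (ln(S/K) + (r+σ²/2)T) / (σ√T) = (ln(51.04/55.49) + (0.0261+0.5164²/2)·1.9251) / 0.716495 = (-0.083593 + 0.306927) / 0.716495 = 0.311704
d₂ = d₁ − σ√T = 0.311704 − 0.716495 = -0.404791
e^{−rT} = 0.950996
N(d₁) = 0.622367,  N(d₂) = 0.342816
Call price V = S·N(d₁) − K·e^{−rT}·N(d₂) = 31.765623 − 18.090654 = 13.674969
Δ = N(d₁) = 0.622367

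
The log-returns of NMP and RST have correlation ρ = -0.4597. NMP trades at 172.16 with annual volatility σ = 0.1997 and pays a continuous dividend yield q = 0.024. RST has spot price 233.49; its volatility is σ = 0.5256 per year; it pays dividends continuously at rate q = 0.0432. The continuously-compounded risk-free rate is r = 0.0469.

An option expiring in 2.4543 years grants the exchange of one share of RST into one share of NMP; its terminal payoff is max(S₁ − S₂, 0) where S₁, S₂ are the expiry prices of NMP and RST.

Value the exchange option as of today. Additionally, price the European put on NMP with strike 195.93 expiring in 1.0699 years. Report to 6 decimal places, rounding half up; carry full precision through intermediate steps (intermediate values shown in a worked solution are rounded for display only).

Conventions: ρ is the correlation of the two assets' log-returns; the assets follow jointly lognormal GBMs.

exchange price = 49.986012
price(NMP put K=195.93) = 25.666359

σ_eff = √(σ₁² + σ₂² − 2ρσ₁σ₂) = √(0.1997² + 0.5256² − 2·-0.4597·0.1997·0.5256) = 0.642369
d₁ = (ln(S₁/S₂) + (q₂ − q₁ + σ_eff²/2)T) / (σ_eff√T) = (ln(172.16/233.49) + (0.0432 − 0.024 + 0.206319)·2.4543) / 1.006348 = 0.247207
d₂ = d₁ − σ_eff√T = 0.247207 − 1.006348 = -0.759142
N(d₁) = 0.597626,  N(d₂) = 0.223884
V = S₁·e^{−q₁T}·N(d₁) − S₂·e^{−q₂T}·N(d₂) = 97.001916 − 47.015904 = 49.986012
[vanilla: NMP put K=195.93]
σ√T = 0.1997·√1.0699 = 0.206562
d₁ = (ln(S/K) + (r−q+σ²/2)T) / (σ√T) = (ln(172.16/195.93) + (0.0469−0.024+0.1997²/2)·1.0699) / 0.206562 = (-0.129333 + 0.045835) / 0.206562 = -0.404231
d₂ = d₁ − σ√T = -0.404231 − 0.206562 = -0.610793
e^{−rT} = 0.951060
e^{−qT} = 0.974649
N(−d₁) = 0.656979,  N(−d₂) = 0.729332
price = K·e^{−rT}·N(−d₂) − S·e^{−qT}·N(−d₁) = 135.904482 − 110.238124 = 25.666359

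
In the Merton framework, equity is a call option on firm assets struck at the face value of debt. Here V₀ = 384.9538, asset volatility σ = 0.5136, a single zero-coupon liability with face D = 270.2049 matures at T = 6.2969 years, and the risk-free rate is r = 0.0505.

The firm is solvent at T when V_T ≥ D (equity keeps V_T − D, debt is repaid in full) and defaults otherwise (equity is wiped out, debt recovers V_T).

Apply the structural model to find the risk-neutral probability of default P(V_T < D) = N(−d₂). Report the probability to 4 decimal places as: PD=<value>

PD=0.5490

Apply the equity-as-call identities (strike 270.2049, horizon 6.2969 years):
d₁ = [ln(V₀/D) + (r + σ²/2)T] / (σ√T)
   = [ln(384.9538/270.2049) + (0.0505 + 0.5·0.5136²)·6.2969] / (0.5136·√6.2969)
   = [0.353943 + 1.148507] / 1.288809 = 1.165767
d₂ = d₁ − σ√T = 1.165767 − 1.288809 = -0.123042
risk-neutral PD = N(−d₂) = N(0.123042) = 0.548963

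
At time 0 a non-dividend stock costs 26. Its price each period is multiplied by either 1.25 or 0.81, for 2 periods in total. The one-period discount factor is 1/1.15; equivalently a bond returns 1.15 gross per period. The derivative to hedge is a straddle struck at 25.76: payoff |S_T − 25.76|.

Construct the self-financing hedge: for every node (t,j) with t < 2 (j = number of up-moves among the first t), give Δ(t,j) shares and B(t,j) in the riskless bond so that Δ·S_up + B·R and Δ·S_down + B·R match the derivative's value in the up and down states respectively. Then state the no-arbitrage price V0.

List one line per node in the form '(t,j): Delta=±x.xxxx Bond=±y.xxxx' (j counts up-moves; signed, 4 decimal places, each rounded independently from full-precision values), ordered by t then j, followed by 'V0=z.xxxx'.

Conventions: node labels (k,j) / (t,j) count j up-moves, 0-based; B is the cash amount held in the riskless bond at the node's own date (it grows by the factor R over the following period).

Arbitrage-free pricing uses the up-move probability p* = (R−d)/(u−d) = 0.7727, discounting each step at R = 1.15.
Terminal payoffs: V(2,0)=8.7014, V(2,1)=0.5650, V(2,2)=14.8650
  t=1,j=0: stock 21.0600 → up 26.3250 (V=0.5650), down 17.0586 (V=8.7014). Price 2.0993; hedge Δ=-0.8781, bond B=20.5911.
  t=1,j=1: stock 32.5000 → up 40.6250 (V=14.8650), down 26.3250 (V=0.5650). Price 10.1000; hedge Δ=1.0000, bond B=-22.4000.
  t=0,j=0: stock 26.0000 → up 32.5000 (V=10.1000), down 21.0600 (V=2.0993). Price 7.2014; hedge Δ=0.6994, bond B=-10.9820.
As a check, the time-0 holding Δ(0,0)·S0 + B(0,0) comes to 7.2014 — exactly V0.

(0,0): Delta=0.6994 Bond=-10.9820
(1,0): Delta=-0.8781 Bond=20.5911
(1,1): Delta=1.0000 Bond=-22.4000
V0=7.2014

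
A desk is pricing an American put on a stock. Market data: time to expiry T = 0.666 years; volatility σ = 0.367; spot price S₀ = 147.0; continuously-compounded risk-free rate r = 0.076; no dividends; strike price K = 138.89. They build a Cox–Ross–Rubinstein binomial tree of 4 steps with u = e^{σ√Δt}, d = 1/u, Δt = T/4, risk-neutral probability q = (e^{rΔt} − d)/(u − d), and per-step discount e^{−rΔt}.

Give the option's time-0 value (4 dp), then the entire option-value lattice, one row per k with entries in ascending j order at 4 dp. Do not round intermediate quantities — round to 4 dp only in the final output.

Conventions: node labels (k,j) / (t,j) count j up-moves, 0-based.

Δt=0.16650  u=1.16155  d=0.86092  q=0.50499  discount=0.98743
step 4 (expiry): payoffs max(K−S,0) = 58.1347 29.9357 0.0000 0.0000 0.0000
k=3: (k=3,j=0): S=93.8010, K−S=45.0890, hold=43.3425 ⇒ V=45.0890 exercise | (k=3,j=1): S=126.5554, K−S=12.3346, hold=14.6321 ⇒ V=14.6321 continue | (k=3,j=2): S=170.7473, K−S=0.0000, hold=0.0000 ⇒ V=0.0000 continue | (k=3,j=3): S=230.3706, K−S=0.0000, hold=0.0000 ⇒ V=0.0000 continue
k=2: (k=2,j=0): S=108.9543, K−S=29.9357, hold=29.3349 ⇒ V=29.9357 exercise | (k=2,j=1): S=147.0000, K−S=0.0000, hold=7.1519 ⇒ V=7.1519 continue | (k=2,j=2): S=198.3309, K−S=0.0000, hold=0.0000 ⇒ V=0.0000 continue
k=1: (k=1,j=0): S=126.5554, K−S=12.3346, hold=18.1984 ⇒ V=18.1984 continue | (k=1,j=1): S=170.7473, K−S=0.0000, hold=3.4958 ⇒ V=3.4958 continue
k=0: (k=0,j=0): S=147.0000, K−S=0.0000, hold=10.6382 ⇒ V=10.6382 continue

price = 10.6382
tree:
10.6382
18.1984 3.4958
29.9357 7.1519 0.0000
45.0890 14.6321 0.0000 0.0000
58.1347 29.9357 0.0000 0.0000 0.0000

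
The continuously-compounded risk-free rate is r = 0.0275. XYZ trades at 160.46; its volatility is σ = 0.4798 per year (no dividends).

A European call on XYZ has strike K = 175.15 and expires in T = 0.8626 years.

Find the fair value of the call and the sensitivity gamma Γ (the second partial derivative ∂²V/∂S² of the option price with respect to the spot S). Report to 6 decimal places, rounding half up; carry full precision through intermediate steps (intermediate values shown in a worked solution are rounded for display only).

σ√T = 0.4798·√0.8626 = 0.445620
d₁ = (ln(S/K) + (r+σ²/2)T) / (σ√T) = (ln(160.46/175.15) + (0.0275+0.4798²/2)·0.8626) / 0.445620 = (-0.087598 + 0.123010) / 0.445620 = 0.079467
d₂ = d₁ − σ√T = 0.079467 − 0.445620 = -0.366153
e^{−rT} = 0.976558
N(d₁) = 0.531669,  N(d₂) = 0.357125
Call price V = S·N(d₁) − K·e^{−rT}·N(d₂) = 85.311682 − 61.084181 = 24.227501
φ(d₁) = (1/√(2π))·e^{−d₁²/2} = 0.397685
Γ = φ(d₁) / (S·σ·√T) = 0.005562

price = 24.227501
Γ = 0.005562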